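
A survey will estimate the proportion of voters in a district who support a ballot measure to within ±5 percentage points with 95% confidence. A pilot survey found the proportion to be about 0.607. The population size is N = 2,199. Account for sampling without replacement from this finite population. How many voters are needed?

For a proportion with margin E = 0.05 at 95% confidence, z = 1.960.
n = p̂(1−p̂)(z/E)² = 0.607 × 0.393 × (1.960/0.05)² = 366.57 — call this n₀.
Finite-population correction with N = 2,199: n = n₀ / (1 + (n₀−1)/N) = 366.57 / 1.166 = 314.38
Round up: n = 315.

315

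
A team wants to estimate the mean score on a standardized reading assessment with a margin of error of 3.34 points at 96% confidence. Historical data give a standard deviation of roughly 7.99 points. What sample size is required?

25

For a mean, the margin of error is E = z·σ/√n, so n = (zσ/E)².
At 96% confidence, z = 2.054.
n = (2.054 × 7.99 / 3.34)² = 24.14
Round up: n = 25.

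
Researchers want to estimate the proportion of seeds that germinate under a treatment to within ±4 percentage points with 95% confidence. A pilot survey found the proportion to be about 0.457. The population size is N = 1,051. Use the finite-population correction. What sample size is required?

381

For a proportion with margin E = 0.04 at 95% confidence, z = 1.960.
n = p̂(1−p̂)(z/E)² = 0.457 × 0.543 × (1.960/0.04)² = 595.81 — call this n₀.
Finite-population correction with N = 1,051: n = n₀ / (1 + (n₀−1)/N) = 595.81 / 1.566 = 380.47
Round up: n = 381.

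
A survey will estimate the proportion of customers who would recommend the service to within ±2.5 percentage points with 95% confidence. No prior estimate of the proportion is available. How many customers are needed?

For a proportion with margin E = 0.025 at 95% confidence, z = 1.960.
With no prior estimate, use p = 0.5, which maximizes p(1−p) at 0.25.
n = 0.25 × (z/E)² = 0.25 × (1.960/0.025)² = 1536.64
Round up: n = 1537.

1537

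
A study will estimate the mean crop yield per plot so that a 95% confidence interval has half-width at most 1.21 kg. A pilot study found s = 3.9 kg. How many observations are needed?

n = 40

For a mean, the margin of error is E = z·σ/√n, so n = (zσ/E)².
At 95% confidence, z = 1.960.
n = (1.960 × 3.9 / 1.21)² = 39.91
Round up: n = 40.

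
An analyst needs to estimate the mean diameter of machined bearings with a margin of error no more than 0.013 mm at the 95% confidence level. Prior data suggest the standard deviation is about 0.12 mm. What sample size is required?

For a mean, the margin of error is E = z·σ/√n, so n = (zσ/E)².
At 95% confidence, z = 1.960.
n = (1.960 × 0.12 / 0.013)² = 327.33
Round up: n = 328.

n = 328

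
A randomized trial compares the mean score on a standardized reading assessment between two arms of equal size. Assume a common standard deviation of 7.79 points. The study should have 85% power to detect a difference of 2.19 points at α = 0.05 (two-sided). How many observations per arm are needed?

For two equal groups, n per group = 2·((z_{α/2} + z_β)·σ/δ)².
z_{α/2} = 1.960; z_β = 1.036 (power 85%).
n = 2 × (2.996 × 7.79 / 2.19)² = 2 × 113.57 = 227.14
Round up: n = 228 per group.

228 per group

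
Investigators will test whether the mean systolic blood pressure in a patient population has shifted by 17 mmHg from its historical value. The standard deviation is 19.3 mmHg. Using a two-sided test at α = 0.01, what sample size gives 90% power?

20

For a one-sample z-test, n = ((z_{α/2} + z_β)·σ/δ)².
z_{α/2} = 2.576 (two-sided α = 0.01); z_β = 1.282 (power 90% → β = 0.1).
n = (3.858 × 19.3 / 17)² = 19.18
Round up: n = 20.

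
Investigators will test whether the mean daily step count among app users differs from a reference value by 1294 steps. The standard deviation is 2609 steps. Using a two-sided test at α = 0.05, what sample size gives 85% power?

37

For a one-sample z-test, n = ((z_{α/2} + z_β)·σ/δ)².
z_{α/2} = 1.960 (two-sided α = 0.05); z_β = 1.036 (power 85% → β = 0.15).
n = (2.996 × 2609 / 1294)² = 36.49
Round up: n = 37.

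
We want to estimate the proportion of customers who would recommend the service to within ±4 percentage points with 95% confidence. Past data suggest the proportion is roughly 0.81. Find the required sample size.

n = 370

For a proportion with margin E = 0.04 at 95% confidence, z = 1.960.
n = p̂(1−p̂)(z/E)² = 0.81 × 0.19 × (1.960/0.04)² = 369.51
Round up: n = 370.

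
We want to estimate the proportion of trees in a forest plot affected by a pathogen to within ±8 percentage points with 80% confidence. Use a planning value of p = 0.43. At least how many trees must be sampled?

n = 63

For a proportion with margin E = 0.08 at 80% confidence, z = 1.282.
n = p̂(1−p̂)(z/E)² = 0.43 × 0.57 × (1.282/0.08)² = 62.94
Round up: n = 63.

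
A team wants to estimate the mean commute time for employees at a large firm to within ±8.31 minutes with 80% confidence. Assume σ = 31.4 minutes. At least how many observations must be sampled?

24

For a mean, the margin of error is E = z·σ/√n, so n = (zσ/E)².
At 80% confidence, z = 1.282.
n = (1.282 × 31.4 / 8.31)² = 23.47
Round up: n = 24.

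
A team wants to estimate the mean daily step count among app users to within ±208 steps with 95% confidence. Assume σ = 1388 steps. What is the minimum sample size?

For a mean, the margin of error is E = z·σ/√n, so n = (zσ/E)².
At 95% confidence, z = 1.960.
n = (1.960 × 1388 / 208)² = 171.07
Round up: n = 172.

172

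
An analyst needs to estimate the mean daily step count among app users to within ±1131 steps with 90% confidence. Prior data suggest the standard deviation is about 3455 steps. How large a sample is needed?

For a mean, the margin of error is E = z·σ/√n, so n = (zσ/E)².
At 90% confidence, z = 1.645.
n = (1.645 × 3455 / 1131)² = 25.25
Round up: n = 26.

n = 26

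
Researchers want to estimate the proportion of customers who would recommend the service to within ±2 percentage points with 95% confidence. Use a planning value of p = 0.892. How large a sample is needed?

For a proportion with margin E = 0.02 at 95% confidence, z = 1.960.
n = p̂(1−p̂)(z/E)² = 0.892 × 0.108 × (1.960/0.02)² = 925.21
Round up: n = 926.

926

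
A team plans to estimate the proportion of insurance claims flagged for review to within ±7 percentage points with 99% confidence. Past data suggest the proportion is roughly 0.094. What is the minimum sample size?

116

For a proportion with margin E = 0.07 at 99% confidence, z = 2.576.
n = p̂(1−p̂)(z/E)² = 0.094 × 0.906 × (2.576/0.07)² = 115.33
Round up: n = 116.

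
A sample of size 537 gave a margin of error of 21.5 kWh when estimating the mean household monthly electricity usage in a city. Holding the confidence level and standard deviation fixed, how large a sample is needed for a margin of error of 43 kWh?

Margin of error scales as 1/√n, so n₂ = n₁·(E₁/E₂)².
n₂ = 537 × (21.5/43)² = 537 × 0.25 = 134.25
Round up: n₂ = 135.

135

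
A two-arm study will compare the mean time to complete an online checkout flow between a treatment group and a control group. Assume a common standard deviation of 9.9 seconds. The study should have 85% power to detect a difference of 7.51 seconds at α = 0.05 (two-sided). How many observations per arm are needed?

For two equal groups, n per group = 2·((z_{α/2} + z_β)·σ/δ)².
z_{α/2} = 1.960; z_β = 1.036 (power 85%).
n = 2 × (2.996 × 9.9 / 7.51)² = 2 × 15.60 = 31.20
Round up: n = 32 per group.

32 per group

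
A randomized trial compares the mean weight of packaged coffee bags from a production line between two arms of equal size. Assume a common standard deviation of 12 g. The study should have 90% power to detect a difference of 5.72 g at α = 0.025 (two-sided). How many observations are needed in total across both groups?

220 total

For two equal groups, n per group = 2·((z_{α/2} + z_β)·σ/δ)².
z_{α/2} = 2.241; z_β = 1.282 (power 90%).
n = 2 × (3.523 × 12 / 5.72)² = 2 × 54.63 = 109.26
Round up: n = 110 per group.
Total across both groups: 2 × 110 = 220.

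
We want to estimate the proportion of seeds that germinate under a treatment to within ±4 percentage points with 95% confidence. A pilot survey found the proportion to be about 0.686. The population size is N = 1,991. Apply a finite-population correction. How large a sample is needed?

For a proportion with margin E = 0.04 at 95% confidence, z = 1.960.
n = p̂(1−p̂)(z/E)² = 0.686 × 0.314 × (1.960/0.04)² = 517.19 — call this n₀.
Finite-population correction with N = 1,991: n = n₀ / (1 + (n₀−1)/N) = 517.19 / 1.259 = 410.79
Round up: n = 411.

n = 411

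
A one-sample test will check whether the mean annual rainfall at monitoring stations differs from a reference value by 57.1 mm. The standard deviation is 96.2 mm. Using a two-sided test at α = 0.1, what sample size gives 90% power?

For a one-sample z-test, n = ((z_{α/2} + z_β)·σ/δ)².
z_{α/2} = 1.645 (two-sided α = 0.1); z_β = 1.282 (power 90% → β = 0.1).
n = (2.927 × 96.2 / 57.1)² = 24.32
Round up: n = 25.

25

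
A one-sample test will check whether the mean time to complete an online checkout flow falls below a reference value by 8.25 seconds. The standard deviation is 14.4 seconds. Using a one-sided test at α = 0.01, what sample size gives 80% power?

For a one-sample z-test, n = ((z_α + z_β)·σ/δ)².
z_α = 2.326 (one-sided α = 0.01); z_β = 0.842 (power 80% → β = 0.2).
n = (3.168 × 14.4 / 8.25)² = 30.58
Round up: n = 31.

31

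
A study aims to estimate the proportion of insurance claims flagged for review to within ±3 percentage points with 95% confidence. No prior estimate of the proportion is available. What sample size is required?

1068

For a proportion with margin E = 0.03 at 95% confidence, z = 1.960.
With no prior estimate, use p = 0.5, which maximizes p(1−p) at 0.25.
n = 0.25 × (z/E)² = 0.25 × (1.960/0.03)² = 1067.11
Round up: n = 1068.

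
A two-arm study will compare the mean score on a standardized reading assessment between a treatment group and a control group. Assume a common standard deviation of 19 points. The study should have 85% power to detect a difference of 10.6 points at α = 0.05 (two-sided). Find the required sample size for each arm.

For two equal groups, n per group = 2·((z_{α/2} + z_β)·σ/δ)².
z_{α/2} = 1.960; z_β = 1.036 (power 85%).
n = 2 × (2.996 × 19 / 10.6)² = 2 × 28.84 = 57.68
Round up: n = 58 per group.

58 per group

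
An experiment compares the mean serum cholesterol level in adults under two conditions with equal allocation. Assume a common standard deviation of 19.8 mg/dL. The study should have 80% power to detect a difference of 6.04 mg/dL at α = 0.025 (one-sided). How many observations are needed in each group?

For two equal groups, n per group = 2·((z_α + z_β)·σ/δ)².
z_α = 1.960; z_β = 0.842 (power 80%).
n = 2 × (2.802 × 19.8 / 6.04)² = 2 × 84.37 = 168.74
Round up: n = 169 per group.

169 per group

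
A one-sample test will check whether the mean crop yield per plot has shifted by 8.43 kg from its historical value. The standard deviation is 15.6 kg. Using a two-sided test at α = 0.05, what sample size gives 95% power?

45

For a one-sample z-test, n = ((z_{α/2} + z_β)·σ/δ)².
z_{α/2} = 1.960 (two-sided α = 0.05); z_β = 1.645 (power 95% → β = 0.05).
n = (3.605 × 15.6 / 8.43)² = 44.50
Round up: n = 45.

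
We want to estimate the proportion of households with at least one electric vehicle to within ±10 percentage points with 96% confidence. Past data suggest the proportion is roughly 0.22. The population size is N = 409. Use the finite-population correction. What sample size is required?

62

For a proportion with margin E = 0.1 at 96% confidence, z = 2.054.
n = p̂(1−p̂)(z/E)² = 0.22 × 0.78 × (2.054/0.1)² = 72.40 — call this n₀.
Finite-population correction with N = 409: n = n₀ / (1 + (n₀−1)/N) = 72.40 / 1.175 = 61.62
Round up: n = 62.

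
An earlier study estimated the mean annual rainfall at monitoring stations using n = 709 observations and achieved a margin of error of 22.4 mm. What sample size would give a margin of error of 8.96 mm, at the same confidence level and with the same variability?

4432

Margin of error scales as 1/√n, so n₂ = n₁·(E₁/E₂)².
n₂ = 709 × (22.4/8.96)² = 709 × 6.25 = 4431.25
Round up: n₂ = 4432.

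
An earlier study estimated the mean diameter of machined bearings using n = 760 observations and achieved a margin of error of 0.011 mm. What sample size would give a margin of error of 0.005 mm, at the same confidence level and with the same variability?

3679

Margin of error scales as 1/√n, so n₂ = n₁·(E₁/E₂)².
n₂ = 760 × (0.011/0.005)² = 760 × 4.84 = 3678.40
Round up: n₂ = 3679.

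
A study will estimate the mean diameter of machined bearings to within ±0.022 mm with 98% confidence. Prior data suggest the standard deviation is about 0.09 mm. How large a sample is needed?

n = 91

For a mean, the margin of error is E = z·σ/√n, so n = (zσ/E)².
At 98% confidence, z = 2.326.
n = (2.326 × 0.09 / 0.022)² = 90.54
Round up: n = 91.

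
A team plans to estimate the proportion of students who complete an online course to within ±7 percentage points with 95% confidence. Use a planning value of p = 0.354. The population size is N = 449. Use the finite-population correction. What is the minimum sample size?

n = 129

For a proportion with margin E = 0.07 at 95% confidence, z = 1.960.
n = p̂(1−p̂)(z/E)² = 0.354 × 0.646 × (1.960/0.07)² = 179.29 — call this n₀.
Finite-population correction with N = 449: n = n₀ / (1 + (n₀−1)/N) = 179.29 / 1.397 = 128.34
Round up: n = 129.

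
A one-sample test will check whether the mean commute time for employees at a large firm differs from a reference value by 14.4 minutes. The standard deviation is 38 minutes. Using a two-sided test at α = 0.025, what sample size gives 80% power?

For a one-sample z-test, n = ((z_{α/2} + z_β)·σ/δ)².
z_{α/2} = 2.241 (two-sided α = 0.025); z_β = 0.842 (power 80% → β = 0.2).
n = (3.083 × 38 / 14.4)² = 66.19
Round up: n = 67.

67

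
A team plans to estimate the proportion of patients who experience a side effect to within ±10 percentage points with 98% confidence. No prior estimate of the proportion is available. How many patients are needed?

136

For a proportion with margin E = 0.1 at 98% confidence, z = 2.326.
With no prior estimate, use p = 0.5, which maximizes p(1−p) at 0.25.
n = 0.25 × (z/E)² = 0.25 × (2.326/0.1)² = 135.26
Round up: n = 136.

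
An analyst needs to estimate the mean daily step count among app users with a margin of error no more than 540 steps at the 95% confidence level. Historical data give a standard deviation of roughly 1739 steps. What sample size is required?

40

For a mean, the margin of error is E = z·σ/√n, so n = (zσ/E)².
At 95% confidence, z = 1.960.
n = (1.960 × 1739 / 540)² = 39.84
Round up: n = 40.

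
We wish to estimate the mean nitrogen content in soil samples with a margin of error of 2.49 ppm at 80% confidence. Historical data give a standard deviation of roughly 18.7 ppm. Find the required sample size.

93

For a mean, the margin of error is E = z·σ/√n, so n = (zσ/E)².
At 80% confidence, z = 1.282.
n = (1.282 × 18.7 / 2.49)² = 92.70
Round up: n = 93.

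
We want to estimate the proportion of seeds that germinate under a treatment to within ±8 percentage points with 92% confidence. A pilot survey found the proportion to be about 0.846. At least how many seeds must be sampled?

63

For a proportion with margin E = 0.08 at 92% confidence, z = 1.751.
n = p̂(1−p̂)(z/E)² = 0.846 × 0.154 × (1.751/0.08)² = 62.41
Round up: n = 63.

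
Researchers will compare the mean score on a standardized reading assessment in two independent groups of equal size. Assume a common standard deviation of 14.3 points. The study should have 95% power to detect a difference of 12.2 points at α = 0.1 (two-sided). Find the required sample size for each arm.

30 per group

For two equal groups, n per group = 2·((z_{α/2} + z_β)·σ/δ)².
z_{α/2} = 1.645; z_β = 1.645 (power 95%).
n = 2 × (3.290 × 14.3 / 12.2)² = 2 × 14.87 = 29.74
Round up: n = 30 per group.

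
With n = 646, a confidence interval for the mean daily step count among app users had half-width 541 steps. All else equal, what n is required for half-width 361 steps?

1451

Margin of error scales as 1/√n, so n₂ = n₁·(E₁/E₂)².
n₂ = 646 × (541/361)² = 646 × 2.246 = 1450.92
Round up: n₂ = 1451.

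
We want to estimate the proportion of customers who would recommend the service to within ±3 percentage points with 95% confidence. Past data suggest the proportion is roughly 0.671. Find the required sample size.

For a proportion with margin E = 0.03 at 95% confidence, z = 1.960.
n = p̂(1−p̂)(z/E)² = 0.671 × 0.329 × (1.960/0.03)² = 942.30
Round up: n = 943.

943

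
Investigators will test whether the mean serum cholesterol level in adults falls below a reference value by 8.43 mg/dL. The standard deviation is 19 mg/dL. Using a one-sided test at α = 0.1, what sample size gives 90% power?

For a one-sample z-test, n = ((z_α + z_β)·σ/δ)².
z_α = 1.282 (one-sided α = 0.1); z_β = 1.282 (power 90% → β = 0.1).
n = (2.564 × 19 / 8.43)² = 33.40
Round up: n = 34.

34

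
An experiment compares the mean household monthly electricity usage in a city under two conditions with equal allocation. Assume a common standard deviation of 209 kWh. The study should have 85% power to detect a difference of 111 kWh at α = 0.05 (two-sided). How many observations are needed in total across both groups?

For two equal groups, n per group = 2·((z_{α/2} + z_β)·σ/δ)².
z_{α/2} = 1.960; z_β = 1.036 (power 85%).
n = 2 × (2.996 × 209 / 111)² = 2 × 31.82 = 63.64
Round up: n = 64 per group.
Total across both groups: 2 × 64 = 128.

128 total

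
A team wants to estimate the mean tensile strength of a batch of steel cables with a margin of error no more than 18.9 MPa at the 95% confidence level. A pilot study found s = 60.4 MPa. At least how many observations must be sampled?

n = 40

For a mean, the margin of error is E = z·σ/√n, so n = (zσ/E)².
At 95% confidence, z = 1.960.
n = (1.960 × 60.4 / 18.9)² = 39.23
Round up: n = 40.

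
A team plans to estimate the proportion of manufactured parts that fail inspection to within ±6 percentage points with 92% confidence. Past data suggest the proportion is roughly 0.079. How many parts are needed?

n = 62

For a proportion with margin E = 0.06 at 92% confidence, z = 1.751.
n = p̂(1−p̂)(z/E)² = 0.079 × 0.921 × (1.751/0.06)² = 61.97
Round up: n = 62.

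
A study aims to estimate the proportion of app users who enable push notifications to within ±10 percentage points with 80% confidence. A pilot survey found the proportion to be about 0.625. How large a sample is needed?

39

For a proportion with margin E = 0.1 at 80% confidence, z = 1.282.
n = p̂(1−p̂)(z/E)² = 0.625 × 0.375 × (1.282/0.1)² = 38.52
Round up: n = 39.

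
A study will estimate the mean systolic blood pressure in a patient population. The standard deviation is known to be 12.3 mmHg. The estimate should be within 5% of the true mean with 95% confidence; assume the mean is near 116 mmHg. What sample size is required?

For a mean, the margin of error is E = z·σ/√n, so n = (zσ/E)².
At 95% confidence, z = 1.960.
E = 5% of 116 = 5.8 mmHg.
n = (1.960 × 12.3 / 5.8)² = 17.28
Round up: n = 18.

18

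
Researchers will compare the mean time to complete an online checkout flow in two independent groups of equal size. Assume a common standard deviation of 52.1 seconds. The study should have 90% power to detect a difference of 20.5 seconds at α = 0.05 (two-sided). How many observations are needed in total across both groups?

For two equal groups, n per group = 2·((z_{α/2} + z_β)·σ/δ)².
z_{α/2} = 1.960; z_β = 1.282 (power 90%).
n = 2 × (3.242 × 52.1 / 20.5)² = 2 × 67.89 = 135.78
Round up: n = 136 per group.
Total across both groups: 2 × 136 = 272.

272 total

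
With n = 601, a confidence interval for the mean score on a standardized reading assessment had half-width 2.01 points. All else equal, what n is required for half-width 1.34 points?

1353

Margin of error scales as 1/√n, so n₂ = n₁·(E₁/E₂)².
n₂ = 601 × (2.01/1.34)² = 601 × 2.25 = 1352.25
Round up: n₂ = 1353.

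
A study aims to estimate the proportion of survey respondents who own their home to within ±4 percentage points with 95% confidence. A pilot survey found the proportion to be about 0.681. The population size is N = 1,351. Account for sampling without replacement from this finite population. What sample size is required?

For a proportion with margin E = 0.04 at 95% confidence, z = 1.960.
n = p̂(1−p̂)(z/E)² = 0.681 × 0.319 × (1.960/0.04)² = 521.59 — call this n₀.
Finite-population correction with N = 1,351: n = n₀ / (1 + (n₀−1)/N) = 521.59 / 1.385 = 376.60
Round up: n = 377.

377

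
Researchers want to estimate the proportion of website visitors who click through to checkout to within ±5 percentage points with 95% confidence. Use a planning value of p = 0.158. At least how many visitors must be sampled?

For a proportion with margin E = 0.05 at 95% confidence, z = 1.960.
n = p̂(1−p̂)(z/E)² = 0.158 × 0.842 × (1.960/0.05)² = 204.43
Round up: n = 205.

n = 205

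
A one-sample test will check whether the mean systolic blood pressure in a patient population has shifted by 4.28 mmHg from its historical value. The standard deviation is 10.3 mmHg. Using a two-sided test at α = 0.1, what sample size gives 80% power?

36

For a one-sample z-test, n = ((z_{α/2} + z_β)·σ/δ)².
z_{α/2} = 1.645 (two-sided α = 0.1); z_β = 0.842 (power 80% → β = 0.2).
n = (2.487 × 10.3 / 4.28)² = 35.82
Round up: n = 36.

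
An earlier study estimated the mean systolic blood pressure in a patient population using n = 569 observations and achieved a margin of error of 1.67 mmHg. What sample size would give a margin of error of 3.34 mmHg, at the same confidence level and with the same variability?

n = 143

Margin of error scales as 1/√n, so n₂ = n₁·(E₁/E₂)².
n₂ = 569 × (1.67/3.34)² = 569 × 0.25 = 142.25
Round up: n₂ = 143.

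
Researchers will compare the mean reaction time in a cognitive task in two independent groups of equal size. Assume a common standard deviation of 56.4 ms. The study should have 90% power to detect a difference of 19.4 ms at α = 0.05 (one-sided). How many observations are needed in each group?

145 per group

For two equal groups, n per group = 2·((z_α + z_β)·σ/δ)².
z_α = 1.645; z_β = 1.282 (power 90%).
n = 2 × (2.927 × 56.4 / 19.4)² = 2 × 72.41 = 144.82
Round up: n = 145 per group.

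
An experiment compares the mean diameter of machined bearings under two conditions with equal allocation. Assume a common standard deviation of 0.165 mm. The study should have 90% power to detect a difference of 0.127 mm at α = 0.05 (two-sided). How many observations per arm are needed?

For two equal groups, n per group = 2·((z_{α/2} + z_β)·σ/δ)².
z_{α/2} = 1.960; z_β = 1.282 (power 90%).
n = 2 × (3.242 × 0.165 / 0.127)² = 2 × 17.74 = 35.48
Round up: n = 36 per group.

36 per group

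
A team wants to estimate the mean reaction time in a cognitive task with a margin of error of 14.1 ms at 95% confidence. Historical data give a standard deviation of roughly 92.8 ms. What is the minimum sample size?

For a mean, the margin of error is E = z·σ/√n, so n = (zσ/E)².
At 95% confidence, z = 1.960.
n = (1.960 × 92.8 / 14.1)² = 166.41
Round up: n = 167.

167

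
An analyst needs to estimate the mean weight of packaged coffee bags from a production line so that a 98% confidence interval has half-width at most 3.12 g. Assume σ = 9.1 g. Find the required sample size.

For a mean, the margin of error is E = z·σ/√n, so n = (zσ/E)².
At 98% confidence, z = 2.326.
n = (2.326 × 9.1 / 3.12)² = 46.02
Round up: n = 47.

47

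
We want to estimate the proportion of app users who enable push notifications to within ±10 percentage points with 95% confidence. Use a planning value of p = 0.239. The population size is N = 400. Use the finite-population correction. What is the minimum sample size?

For a proportion with margin E = 0.1 at 95% confidence, z = 1.960.
n = p̂(1−p̂)(z/E)² = 0.239 × 0.761 × (1.960/0.1)² = 69.87 — call this n₀.
Finite-population correction with N = 400: n = n₀ / (1 + (n₀−1)/N) = 69.87 / 1.172 = 59.62
Round up: n = 60.

n = 60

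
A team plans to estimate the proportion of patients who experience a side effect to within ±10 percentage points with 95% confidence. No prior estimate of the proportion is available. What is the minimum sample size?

For a proportion with margin E = 0.1 at 95% confidence, z = 1.960.
With no prior estimate, use p = 0.5, which maximizes p(1−p) at 0.25.
n = 0.25 × (z/E)² = 0.25 × (1.960/0.1)² = 96.04
Round up: n = 97.

97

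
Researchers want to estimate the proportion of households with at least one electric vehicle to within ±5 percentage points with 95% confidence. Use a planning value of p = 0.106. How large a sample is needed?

For a proportion with margin E = 0.05 at 95% confidence, z = 1.960.
n = p̂(1−p̂)(z/E)² = 0.106 × 0.894 × (1.960/0.05)² = 145.62
Round up: n = 146.

n = 146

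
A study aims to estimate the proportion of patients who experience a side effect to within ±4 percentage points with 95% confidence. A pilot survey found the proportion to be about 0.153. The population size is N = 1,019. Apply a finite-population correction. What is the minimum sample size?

239

For a proportion with margin E = 0.04 at 95% confidence, z = 1.960.
n = p̂(1−p̂)(z/E)² = 0.153 × 0.847 × (1.960/0.04)² = 311.15 — call this n₀.
Finite-population correction with N = 1,019: n = n₀ / (1 + (n₀−1)/N) = 311.15 / 1.304 = 238.61
Round up: n = 239.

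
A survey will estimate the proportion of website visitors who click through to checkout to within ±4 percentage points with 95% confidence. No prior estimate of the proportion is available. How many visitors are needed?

601

For a proportion with margin E = 0.04 at 95% confidence, z = 1.960.
With no prior estimate, use p = 0.5, which maximizes p(1−p) at 0.25.
n = 0.25 × (z/E)² = 0.25 × (1.960/0.04)² = 600.25
Round up: n = 601.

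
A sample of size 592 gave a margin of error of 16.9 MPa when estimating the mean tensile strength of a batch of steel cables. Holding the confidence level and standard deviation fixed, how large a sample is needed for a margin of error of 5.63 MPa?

Margin of error scales as 1/√n, so n₂ = n₁·(E₁/E₂)².
n₂ = 592 × (16.9/5.63)² = 592 × 9.011 = 5334.51
Round up: n₂ = 5335.

5335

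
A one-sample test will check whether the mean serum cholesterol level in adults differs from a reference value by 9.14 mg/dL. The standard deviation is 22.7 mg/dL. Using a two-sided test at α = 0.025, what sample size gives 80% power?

For a one-sample z-test, n = ((z_{α/2} + z_β)·σ/δ)².
z_{α/2} = 2.241 (two-sided α = 0.025); z_β = 0.842 (power 80% → β = 0.2).
n = (3.083 × 22.7 / 9.14)² = 58.63
Round up: n = 59.

59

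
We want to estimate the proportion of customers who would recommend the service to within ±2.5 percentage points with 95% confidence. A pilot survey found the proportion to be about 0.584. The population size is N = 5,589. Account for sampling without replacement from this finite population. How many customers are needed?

For a proportion with margin E = 0.025 at 95% confidence, z = 1.960.
n = p̂(1−p̂)(z/E)² = 0.584 × 0.416 × (1.960/0.025)² = 1493.27 — call this n₀.
Finite-population correction with N = 5,589: n = n₀ / (1 + (n₀−1)/N) = 1493.27 / 1.267 = 1178.59
Round up: n = 1179.

1179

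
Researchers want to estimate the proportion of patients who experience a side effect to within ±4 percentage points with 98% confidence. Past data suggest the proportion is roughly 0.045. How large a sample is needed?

146

For a proportion with margin E = 0.04 at 98% confidence, z = 2.326.
n = p̂(1−p̂)(z/E)² = 0.045 × 0.955 × (2.326/0.04)² = 145.32
Round up: n = 146.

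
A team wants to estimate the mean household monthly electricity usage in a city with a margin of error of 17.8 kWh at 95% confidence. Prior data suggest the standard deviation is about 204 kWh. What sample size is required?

For a mean, the margin of error is E = z·σ/√n, so n = (zσ/E)².
At 95% confidence, z = 1.960.
n = (1.960 × 204 / 17.8)² = 504.58
Round up: n = 505.

505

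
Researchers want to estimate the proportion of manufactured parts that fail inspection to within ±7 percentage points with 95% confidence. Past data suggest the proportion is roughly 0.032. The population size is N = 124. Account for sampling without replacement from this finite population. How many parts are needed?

For a proportion with margin E = 0.07 at 95% confidence, z = 1.960.
n = p̂(1−p̂)(z/E)² = 0.032 × 0.968 × (1.960/0.07)² = 24.29 — call this n₀.
Finite-population correction with N = 124: n = n₀ / (1 + (n₀−1)/N) = 24.29 / 1.188 = 20.45
Round up: n = 21.

21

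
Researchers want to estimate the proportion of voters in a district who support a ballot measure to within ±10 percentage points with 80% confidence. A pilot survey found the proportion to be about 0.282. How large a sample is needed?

For a proportion with margin E = 0.1 at 80% confidence, z = 1.282.
n = p̂(1−p̂)(z/E)² = 0.282 × 0.718 × (1.282/0.1)² = 33.28
Round up: n = 34.

n = 34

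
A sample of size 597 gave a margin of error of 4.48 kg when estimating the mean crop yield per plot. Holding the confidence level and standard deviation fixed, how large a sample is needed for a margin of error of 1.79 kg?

3740

Margin of error scales as 1/√n, so n₂ = n₁·(E₁/E₂)².
n₂ = 597 × (4.48/1.79)² = 597 × 6.264 = 3739.61
Round up: n₂ = 3740.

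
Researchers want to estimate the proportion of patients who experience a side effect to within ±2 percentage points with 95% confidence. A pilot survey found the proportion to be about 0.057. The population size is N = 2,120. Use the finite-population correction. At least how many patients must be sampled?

n = 416

For a proportion with margin E = 0.02 at 95% confidence, z = 1.960.
n = p̂(1−p̂)(z/E)² = 0.057 × 0.943 × (1.960/0.02)² = 516.22 — call this n₀.
Finite-population correction with N = 2,120: n = n₀ / (1 + (n₀−1)/N) = 516.22 / 1.243 = 415.30
Round up: n = 416.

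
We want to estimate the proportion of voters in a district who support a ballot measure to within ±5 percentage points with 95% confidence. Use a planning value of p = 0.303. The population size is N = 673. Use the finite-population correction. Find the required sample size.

For a proportion with margin E = 0.05 at 95% confidence, z = 1.960.
n = p̂(1−p̂)(z/E)² = 0.303 × 0.697 × (1.960/0.05)² = 324.52 — call this n₀.
Finite-population correction with N = 673: n = n₀ / (1 + (n₀−1)/N) = 324.52 / 1.481 = 219.12
Round up: n = 220.

220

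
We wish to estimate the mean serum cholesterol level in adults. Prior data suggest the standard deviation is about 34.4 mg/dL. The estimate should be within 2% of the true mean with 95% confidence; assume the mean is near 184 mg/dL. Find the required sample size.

For a mean, the margin of error is E = z·σ/√n, so n = (zσ/E)².
At 95% confidence, z = 1.960.
E = 2% of 184 = 3.68 mg/dL.
n = (1.960 × 34.4 / 3.68)² = 335.69
Round up: n = 336.

n = 336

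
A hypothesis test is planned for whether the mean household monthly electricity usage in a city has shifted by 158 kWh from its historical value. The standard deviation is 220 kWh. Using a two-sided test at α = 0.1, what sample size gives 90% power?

n = 17

For a one-sample z-test, n = ((z_{α/2} + z_β)·σ/δ)².
z_{α/2} = 1.645 (two-sided α = 0.1); z_β = 1.282 (power 90% → β = 0.1).
n = (2.927 × 220 / 158)² = 16.61
Round up: n = 17.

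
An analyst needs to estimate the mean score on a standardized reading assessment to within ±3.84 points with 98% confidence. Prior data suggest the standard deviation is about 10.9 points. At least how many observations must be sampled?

44

For a mean, the margin of error is E = z·σ/√n, so n = (zσ/E)².
At 98% confidence, z = 2.326.
n = (2.326 × 10.9 / 3.84)² = 43.59
Round up: n = 44.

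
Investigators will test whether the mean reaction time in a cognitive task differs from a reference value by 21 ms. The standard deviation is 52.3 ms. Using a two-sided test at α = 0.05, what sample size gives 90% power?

For a one-sample z-test, n = ((z_{α/2} + z_β)·σ/δ)².
z_{α/2} = 1.960 (two-sided α = 0.05); z_β = 1.282 (power 90% → β = 0.1).
n = (3.242 × 52.3 / 21)² = 65.19
Round up: n = 66.

66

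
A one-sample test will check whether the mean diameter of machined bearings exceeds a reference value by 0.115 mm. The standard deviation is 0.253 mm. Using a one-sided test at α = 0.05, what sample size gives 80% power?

n = 30

For a one-sample z-test, n = ((z_α + z_β)·σ/δ)².
z_α = 1.645 (one-sided α = 0.05); z_β = 0.842 (power 80% → β = 0.2).
n = (2.487 × 0.253 / 0.115)² = 29.94
Round up: n = 30.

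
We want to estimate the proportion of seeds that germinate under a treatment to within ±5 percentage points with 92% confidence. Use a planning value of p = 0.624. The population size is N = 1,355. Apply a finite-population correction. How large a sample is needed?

n = 238

For a proportion with margin E = 0.05 at 92% confidence, z = 1.751.
n = p̂(1−p̂)(z/E)² = 0.624 × 0.376 × (1.751/0.05)² = 287.74 — call this n₀.
Finite-population correction with N = 1,355: n = n₀ / (1 + (n₀−1)/N) = 287.74 / 1.212 = 237.41
Round up: n = 238.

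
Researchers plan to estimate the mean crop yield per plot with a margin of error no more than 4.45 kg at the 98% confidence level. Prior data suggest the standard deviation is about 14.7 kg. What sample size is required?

For a mean, the margin of error is E = z·σ/√n, so n = (zσ/E)².
At 98% confidence, z = 2.326.
n = (2.326 × 14.7 / 4.45)² = 59.04
Round up: n = 60.

60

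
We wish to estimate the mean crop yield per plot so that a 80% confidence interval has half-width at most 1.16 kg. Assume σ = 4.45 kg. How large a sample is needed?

For a mean, the margin of error is E = z·σ/√n, so n = (zσ/E)².
At 80% confidence, z = 1.282.
n = (1.282 × 4.45 / 1.16)² = 24.19
Round up: n = 25.

25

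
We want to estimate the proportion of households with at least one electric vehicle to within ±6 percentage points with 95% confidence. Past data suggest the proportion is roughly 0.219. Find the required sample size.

For a proportion with margin E = 0.06 at 95% confidence, z = 1.960.
n = p̂(1−p̂)(z/E)² = 0.219 × 0.781 × (1.960/0.06)² = 182.52
Round up: n = 183.

183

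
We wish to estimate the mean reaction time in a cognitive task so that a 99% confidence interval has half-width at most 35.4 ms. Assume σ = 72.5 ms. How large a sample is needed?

For a mean, the margin of error is E = z·σ/√n, so n = (zσ/E)².
At 99% confidence, z = 2.576.
n = (2.576 × 72.5 / 35.4)² = 27.83
Round up: n = 28.

28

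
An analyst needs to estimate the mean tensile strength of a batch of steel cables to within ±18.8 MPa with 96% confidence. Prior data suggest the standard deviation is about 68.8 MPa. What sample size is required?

n = 57

For a mean, the margin of error is E = z·σ/√n, so n = (zσ/E)².
At 96% confidence, z = 2.054.
n = (2.054 × 68.8 / 18.8)² = 56.50
Round up: n = 57.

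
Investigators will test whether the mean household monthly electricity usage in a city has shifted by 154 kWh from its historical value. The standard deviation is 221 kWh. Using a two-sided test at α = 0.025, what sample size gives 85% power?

For a one-sample z-test, n = ((z_{α/2} + z_β)·σ/δ)².
z_{α/2} = 2.241 (two-sided α = 0.025); z_β = 1.036 (power 85% → β = 0.15).
n = (3.277 × 221 / 154)² = 22.12
Round up: n = 23.

23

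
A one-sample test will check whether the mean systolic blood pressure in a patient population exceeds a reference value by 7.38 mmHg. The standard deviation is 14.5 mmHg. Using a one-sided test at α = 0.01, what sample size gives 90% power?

51

For a one-sample z-test, n = ((z_α + z_β)·σ/δ)².
z_α = 2.326 (one-sided α = 0.01); z_β = 1.282 (power 90% → β = 0.1).
n = (3.608 × 14.5 / 7.38)² = 50.25
Round up: n = 51.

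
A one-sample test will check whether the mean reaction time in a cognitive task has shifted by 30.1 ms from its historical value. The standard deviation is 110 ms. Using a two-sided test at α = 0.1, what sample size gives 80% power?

83

For a one-sample z-test, n = ((z_{α/2} + z_β)·σ/δ)².
z_{α/2} = 1.645 (two-sided α = 0.1); z_β = 0.842 (power 80% → β = 0.2).
n = (2.487 × 110 / 30.1)² = 82.60
Round up: n = 83.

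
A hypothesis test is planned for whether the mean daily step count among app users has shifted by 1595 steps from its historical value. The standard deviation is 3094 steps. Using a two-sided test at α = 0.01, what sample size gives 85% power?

For a one-sample z-test, n = ((z_{α/2} + z_β)·σ/δ)².
z_{α/2} = 2.576 (two-sided α = 0.01); z_β = 1.036 (power 85% → β = 0.15).
n = (3.612 × 3094 / 1595)² = 49.09
Round up: n = 50.

50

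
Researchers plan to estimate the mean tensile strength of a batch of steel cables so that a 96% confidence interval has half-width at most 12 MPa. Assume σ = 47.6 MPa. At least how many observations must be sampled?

n = 67

For a mean, the margin of error is E = z·σ/√n, so n = (zσ/E)².
At 96% confidence, z = 2.054.
n = (2.054 × 47.6 / 12)² = 66.38
Round up: n = 67.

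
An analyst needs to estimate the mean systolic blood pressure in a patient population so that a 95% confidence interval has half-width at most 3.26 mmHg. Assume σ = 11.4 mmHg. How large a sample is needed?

n = 47

For a mean, the margin of error is E = z·σ/√n, so n = (zσ/E)².
At 95% confidence, z = 1.960.
n = (1.960 × 11.4 / 3.26)² = 46.98
Round up: n = 47.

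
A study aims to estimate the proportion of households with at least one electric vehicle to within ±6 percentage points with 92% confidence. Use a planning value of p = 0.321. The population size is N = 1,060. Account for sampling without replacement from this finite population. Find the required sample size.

For a proportion with margin E = 0.06 at 92% confidence, z = 1.751.
n = p̂(1−p̂)(z/E)² = 0.321 × 0.679 × (1.751/0.06)² = 185.63 — call this n₀.
Finite-population correction with N = 1,060: n = n₀ / (1 + (n₀−1)/N) = 185.63 / 1.174 = 158.12
Round up: n = 159.

159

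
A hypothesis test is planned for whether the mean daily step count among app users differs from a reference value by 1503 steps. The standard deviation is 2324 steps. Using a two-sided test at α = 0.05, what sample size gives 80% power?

For a one-sample z-test, n = ((z_{α/2} + z_β)·σ/δ)².
z_{α/2} = 1.960 (two-sided α = 0.05); z_β = 0.842 (power 80% → β = 0.2).
n = (2.802 × 2324 / 1503)² = 18.77
Round up: n = 19.

19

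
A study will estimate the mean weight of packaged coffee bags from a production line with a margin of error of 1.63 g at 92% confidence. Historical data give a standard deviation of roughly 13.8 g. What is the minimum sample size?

For a mean, the margin of error is E = z·σ/√n, so n = (zσ/E)².
At 92% confidence, z = 1.751.
n = (1.751 × 13.8 / 1.63)² = 219.76
Round up: n = 220.

220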